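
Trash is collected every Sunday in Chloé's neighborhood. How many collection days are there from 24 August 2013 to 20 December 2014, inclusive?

24 August 2013 is a Saturday.
The range spans 484 days (inclusive of both endpoints).
484 = 7 × 69 + 1, so there are 69 full weeks plus 1 extra day.
Each full week contributes one Sunday: 69 so far.
The 1 extra day is Sat — none qualify.
Total: 69 + 0 = 69.

69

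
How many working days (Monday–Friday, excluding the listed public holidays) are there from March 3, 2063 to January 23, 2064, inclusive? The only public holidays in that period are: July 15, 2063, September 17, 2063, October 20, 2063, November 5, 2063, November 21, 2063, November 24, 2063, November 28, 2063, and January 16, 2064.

228 working days

March 3, 2063 is a Saturday.
From March 3, 2063 to January 23, 2064 is 327 days inclusive.
327 = 7 × 46 + 5, so there are 46 full weeks plus 5 extra days.
Each full week contributes 5 weekdays (Mon–Fri): 46 × 5 = 230.
The 5 extra days are Sat, Sun, Mon, Tue, Wed — 3 of them qualify.
Total: 230 + 3 = 233.
Holidays: July 15, 2063 (Sun); September 17, 2063 (Mon); October 20, 2063 (Sat); November 5, 2063 (Mon); November 21, 2063 (Wed); November 24, 2063 (Sat); November 28, 2063 (Wed); January 16, 2064 (Wed).
5 of the 8 holidays fall on weekdays; the rest are weekends and were already excluded.
Business days: 233 − 5 = 228.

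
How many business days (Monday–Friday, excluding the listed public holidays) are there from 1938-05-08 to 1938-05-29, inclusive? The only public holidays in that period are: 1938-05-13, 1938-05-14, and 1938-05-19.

1938-05-08 is a Sunday.
The range spans 22 days (inclusive of both endpoints).
22 = 7 × 3 + 1, so there are 3 full weeks plus 1 extra day.
Each full week contributes 5 weekdays (Mon–Fri): 3 × 5 = 15.
The 1 extra day is Sunday — none qualify.
Total: 15 + 0 = 15.
Holidays: 1938-05-13 (Fri); 1938-05-14 (Sat); 1938-05-19 (Thu).
2 of the 3 holidays fall on weekdays; the rest are weekends and were already excluded.
Business days: 15 − 2 = 13.

13 business days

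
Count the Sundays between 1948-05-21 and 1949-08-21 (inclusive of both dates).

66 Sundays

1948-05-21 is a Friday.
That's 458 days from start to end, counting both.
458 = 7 × 65 + 3, so there are 65 full weeks plus 3 extra days.
Each full week contributes one Sunday: 65 so far.
The 3 extra days are Friday, Saturday, Sunday — 1 of them qualifies.
Total: 65 + 1 = 66.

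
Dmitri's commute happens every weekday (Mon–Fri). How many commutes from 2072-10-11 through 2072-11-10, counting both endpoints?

23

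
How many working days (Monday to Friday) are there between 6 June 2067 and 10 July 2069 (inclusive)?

548 weekdays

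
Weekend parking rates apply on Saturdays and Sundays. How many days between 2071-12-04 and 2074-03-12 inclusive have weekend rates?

238

2071-12-04 is a Friday.
That's 830 days from start to end, counting both.
830 = 7 × 118 + 4, so there are 118 full weeks plus 4 extra days.
Each full week contributes 2 weekend days (Sat, Sun): 118 × 2 = 236.
The 4 extra days are Friday, Saturday, Sunday, Monday — 2 of them qualify.
Total: 236 + 2 = 238.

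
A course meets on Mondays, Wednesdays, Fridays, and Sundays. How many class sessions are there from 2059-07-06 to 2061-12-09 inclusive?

508

2059-07-06 is a Sunday.
From 2059-07-06 to 2061-12-09 is 888 days inclusive.
888 = 7 × 126 + 6, so there are 126 full weeks plus 6 extra days.
Each full week contributes 4 days from the set (Mon, Wed, Fri, Sun): 126 × 4 = 504.
The 6 extra days are Sun, Mon, Tue, Wed, Thu, Fri — 4 of them qualify.
Total: 504 + 4 = 508.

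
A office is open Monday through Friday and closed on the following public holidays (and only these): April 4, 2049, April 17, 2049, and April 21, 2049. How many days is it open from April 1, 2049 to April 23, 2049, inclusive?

16

April 1, 2049 is a Thursday.
From April 1, 2049 to April 23, 2049 is 23 days inclusive.
23 = 7 × 3 + 2, so there are 3 full weeks plus 2 extra days.
Each full week contributes 5 weekdays (Mon–Fri): 3 × 5 = 15.
The 2 extra days are Thu, Fri — 2 of them qualify.
Total: 15 + 2 = 17.
Holidays: April 4, 2049 (Sun); April 17, 2049 (Sat); April 21, 2049 (Wed).
1 of the 3 holidays fall on weekdays; the rest are weekends and were already excluded.
Business days: 17 − 1 = 16.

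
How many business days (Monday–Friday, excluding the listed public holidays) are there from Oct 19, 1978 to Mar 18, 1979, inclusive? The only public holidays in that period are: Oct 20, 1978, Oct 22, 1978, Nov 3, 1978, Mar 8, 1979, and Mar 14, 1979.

103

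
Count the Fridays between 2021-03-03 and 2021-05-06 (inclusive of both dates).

9 Fridays

2021-03-03 is a Wednesday.
From 2021-03-03 to 2021-05-06 is 65 days inclusive.
65 = 7 × 9 + 2, so there are 9 full weeks plus 2 extra days.
Each full week contributes one Friday: 9 so far.
The 2 extra days are Wednesday, Thursday — none qualify.
Total: 9 + 0 = 9.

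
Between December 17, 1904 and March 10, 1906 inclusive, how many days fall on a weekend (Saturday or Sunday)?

129

December 17, 1904 is a Saturday.
That's 449 days from start to end, counting both.
449 = 7 × 64 + 1, so there are 64 full weeks plus 1 extra day.
Each full week contributes 2 weekend days (Sat, Sun): 64 × 2 = 128.
The 1 extra day is Sat — 1 of them qualifies.
Total: 128 + 1 = 129.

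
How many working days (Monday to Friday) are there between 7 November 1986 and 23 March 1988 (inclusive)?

7 November 1986 is a Friday.
From 7 November 1986 to 23 March 1988 is 503 days inclusive.
503 = 7 × 71 + 6, so there are 71 full weeks plus 6 extra days.
Each full week contributes 5 weekdays (Mon–Fri): 71 × 5 = 355.
The 6 extra days are Fri, Sat, Sun, Mon, Tue, Wed — 4 of them qualify.
Total: 355 + 4 = 359.

359 weekdays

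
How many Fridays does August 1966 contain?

1966-08-01 is a Monday.
The range spans 31 days (inclusive of both endpoints).
31 = 7 × 4 + 3, so there are 4 full weeks plus 3 extra days.
Each full week contributes one Friday: 4 so far.
The 3 extra days are Monday, Tuesday, Wednesday — none qualify.
Total: 4 + 0 = 4.

4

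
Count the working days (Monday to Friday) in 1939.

260

January 1, 1939 is a Sunday.
That's 365 days from start to end, counting both.
365 = 7 × 52 + 1, so there are 52 full weeks plus 1 extra day.
Each full week contributes 5 weekdays (Mon–Fri): 52 × 5 = 260.
The 1 extra day is Sun — none qualify.
Total: 260 + 0 = 260.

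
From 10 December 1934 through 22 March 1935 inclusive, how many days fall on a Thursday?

10 December 1934 is a Monday.
From 10 December 1934 to 22 March 1935 is 103 days inclusive.
103 = 7 × 14 + 5, so there are 14 full weeks plus 5 extra days.
Each full week contributes one Thursday: 14 so far.
The 5 extra days are Monday, Tuesday, Wednesday, Thursday, Friday — 1 of them qualifies.
Total: 14 + 1 = 15.

15 Thursdays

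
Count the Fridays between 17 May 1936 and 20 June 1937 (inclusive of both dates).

17 May 1936 is a Sunday.
That's 400 days from start to end, counting both.
400 = 7 × 57 + 1, so there are 57 full weeks plus 1 extra day.
Each full week contributes one Friday: 57 so far.
The 1 extra day is Sunday — none qualify.
Total: 57 + 0 = 57.

57 Fridays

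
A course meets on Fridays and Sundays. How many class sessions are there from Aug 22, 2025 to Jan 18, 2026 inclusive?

Aug 22, 2025 is a Friday.
The range spans 150 days (inclusive of both endpoints).
150 = 7 × 21 + 3, so there are 21 full weeks plus 3 extra days.
Each full week contributes 2 days from the set (Fri, Sun): 21 × 2 = 42.
The 3 extra days are Friday, Saturday, Sunday — 2 of them qualify.
Total: 42 + 2 = 44.

44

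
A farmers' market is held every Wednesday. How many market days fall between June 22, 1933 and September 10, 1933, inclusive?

June 22, 1933 is a Thursday.
From June 22, 1933 to September 10, 1933 is 81 days inclusive.
81 = 7 × 11 + 4, so there are 11 full weeks plus 4 extra days.
Each full week contributes one Wednesday: 11 so far.
The 4 extra days are Thu, Fri, Sat, Sun — none qualify.
Total: 11 + 0 = 11.

11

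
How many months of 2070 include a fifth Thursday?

4

A month has five Thursdays exactly when Thursday falls within its first (length − 28) days.
Jan: 31 days, starts Wed → 5 of Wed, Thu, Fri ✓
Feb: 28 days, starts Sat → 5 of (none)
Mar: 31 days, starts Sat → 5 of Sat, Sun, Mon
Apr: 30 days, starts Tue → 5 of Tue, Wed
May: 31 days, starts Thu → 5 of Thu, Fri, Sat ✓
Jun: 30 days, starts Sun → 5 of Sun, Mon
Jul: 31 days, starts Tue → 5 of Tue, Wed, Thu ✓
Aug: 31 days, starts Fri → 5 of Fri, Sat, Sun
Sep: 30 days, starts Mon → 5 of Mon, Tue
Oct: 31 days, starts Wed → 5 of Wed, Thu, Fri ✓
Nov: 30 days, starts Sat → 5 of Sat, Sun
Dec: 31 days, starts Mon → 5 of Mon, Tue, Wed
Months with five Thursdays: Jan, May, Jul, Oct.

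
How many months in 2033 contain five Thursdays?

A month has five Thursdays exactly when Thursday falls within its first (length − 28) days.
Jan: 31 days, starts Sat → 5 of Sat, Sun, Mon
Feb: 28 days, starts Tue → 5 of (none)
Mar: 31 days, starts Tue → 5 of Tue, Wed, Thu ✓
Apr: 30 days, starts Fri → 5 of Fri, Sat
May: 31 days, starts Sun → 5 of Sun, Mon, Tue
Jun: 30 days, starts Wed → 5 of Wed, Thu ✓
Jul: 31 days, starts Fri → 5 of Fri, Sat, Sun
Aug: 31 days, starts Mon → 5 of Mon, Tue, Wed
Sep: 30 days, starts Thu → 5 of Thu, Fri ✓
Oct: 31 days, starts Sat → 5 of Sat, Sun, Mon
Nov: 30 days, starts Tue → 5 of Tue, Wed
Dec: 31 days, starts Thu → 5 of Thu, Fri, Sat ✓
Months with five Thursdays: Mar, Jun, Sep, Dec.

4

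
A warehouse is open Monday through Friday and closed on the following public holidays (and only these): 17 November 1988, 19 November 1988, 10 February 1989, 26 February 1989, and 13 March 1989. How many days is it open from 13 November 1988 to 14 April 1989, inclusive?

13 November 1988 is a Sunday.
From 13 November 1988 to 14 April 1989 is 153 days inclusive.
153 = 7 × 21 + 6, so there are 21 full weeks plus 6 extra days.
Each full week contributes 5 weekdays (Mon–Fri): 21 × 5 = 105.
The 6 extra days are Sunday, Monday, Tuesday, Wednesday, Thursday, Friday — 5 of them qualify.
Total: 105 + 5 = 110.
Holidays: 17 November 1988 (Thu); 19 November 1988 (Sat); 10 February 1989 (Fri); 26 February 1989 (Sun); 13 March 1989 (Mon).
3 of the 5 holidays fall on weekdays; the rest are weekends and were already excluded.
Business days: 110 − 3 = 107.

107 working days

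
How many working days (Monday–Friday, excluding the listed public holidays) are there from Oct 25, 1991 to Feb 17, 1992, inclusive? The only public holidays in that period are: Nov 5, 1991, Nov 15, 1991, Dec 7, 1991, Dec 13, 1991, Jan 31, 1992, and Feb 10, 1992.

77

Oct 25, 1991 is a Friday.
That's 116 days from start to end, counting both.
116 = 7 × 16 + 4, so there are 16 full weeks plus 4 extra days.
Each full week contributes 5 weekdays (Mon–Fri): 16 × 5 = 80.
The 4 extra days are Fri, Sat, Sun, Mon — 2 of them qualify.
Total: 80 + 2 = 82.
Holidays: Nov 5, 1991 (Tue); Nov 15, 1991 (Fri); Dec 7, 1991 (Sat); Dec 13, 1991 (Fri); Jan 31, 1992 (Fri); Feb 10, 1992 (Mon).
5 of the 6 holidays fall on weekdays; the rest are weekends and were already excluded.
Business days: 82 − 5 = 77.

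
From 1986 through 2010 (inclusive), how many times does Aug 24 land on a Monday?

4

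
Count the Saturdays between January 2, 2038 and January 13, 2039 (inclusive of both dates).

January 2, 2038 is a Saturday.
From January 2, 2038 to January 13, 2039 is 377 days inclusive.
377 = 7 × 53 + 6, so there are 53 full weeks plus 6 extra days.
Each full week contributes one Saturday: 53 so far.
The 6 extra days are Saturday, Sunday, Monday, Tuesday, Wednesday, Thursday — 1 of them qualifies.
Total: 53 + 1 = 54.

54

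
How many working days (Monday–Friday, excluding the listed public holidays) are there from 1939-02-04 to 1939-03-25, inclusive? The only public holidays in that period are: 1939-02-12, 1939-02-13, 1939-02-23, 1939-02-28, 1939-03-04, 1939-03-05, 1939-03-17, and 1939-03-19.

31 working days

1939-02-04 is a Saturday.
From 1939-02-04 to 1939-03-25 is 50 days inclusive.
50 = 7 × 7 + 1, so there are 7 full weeks plus 1 extra day.
Each full week contributes 5 weekdays (Mon–Fri): 7 × 5 = 35.
The 1 extra day is Sat — none qualify.
Total: 35 + 0 = 35.
Holidays: 1939-02-12 (Sun); 1939-02-13 (Mon); 1939-02-23 (Thu); 1939-02-28 (Tue); 1939-03-04 (Sat); 1939-03-05 (Sun); 1939-03-17 (Fri); 1939-03-19 (Sun).
4 of the 8 holidays fall on weekdays; the rest are weekends and were already excluded.
Business days: 35 − 4 = 31.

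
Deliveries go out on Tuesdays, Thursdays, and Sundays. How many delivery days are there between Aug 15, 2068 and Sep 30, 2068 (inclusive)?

Aug 15, 2068 is a Wednesday.
That's 47 days from start to end, counting both.
47 = 7 × 6 + 5, so there are 6 full weeks plus 5 extra days.
Each full week contributes 3 days from the set (Tue, Thu, Sun): 6 × 3 = 18.
The 5 extra days are Wed, Thu, Fri, Sat, Sun — 2 of them qualify.
Total: 18 + 2 = 20.

20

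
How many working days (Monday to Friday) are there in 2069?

January 1, 2069 is a Tuesday.
From January 1, 2069 to December 31, 2069 is 365 days inclusive.
365 = 7 × 52 + 1, so there are 52 full weeks plus 1 extra day.
Each full week contributes 5 weekdays (Mon–Fri): 52 × 5 = 260.
The 1 extra day is Tue — 1 of them qualifies.
Total: 260 + 1 = 261.

261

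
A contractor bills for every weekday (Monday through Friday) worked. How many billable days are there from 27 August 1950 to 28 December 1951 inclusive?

350

27 August 1950 is a Sunday.
From 27 August 1950 to 28 December 1951 is 489 days inclusive.
489 = 7 × 69 + 6, so there are 69 full weeks plus 6 extra days.
Each full week contributes 5 weekdays (Mon–Fri): 69 × 5 = 345.
The 6 extra days are Sun, Mon, Tue, Wed, Thu, Fri — 5 of them qualify.
Total: 345 + 5 = 350.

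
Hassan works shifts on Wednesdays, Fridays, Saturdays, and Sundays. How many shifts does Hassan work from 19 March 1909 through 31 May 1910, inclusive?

251

19 March 1909 is a Friday.
That's 439 days from start to end, counting both.
439 = 7 × 62 + 5, so there are 62 full weeks plus 5 extra days.
Each full week contributes 4 days from the set (Wed, Fri, Sat, Sun): 62 × 4 = 248.
The 5 extra days are Friday, Saturday, Sunday, Monday, Tuesday — 3 of them qualify.
Total: 248 + 3 = 251.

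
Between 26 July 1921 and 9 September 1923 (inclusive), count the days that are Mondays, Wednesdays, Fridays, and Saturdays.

443

26 July 1921 is a Tuesday.
The range spans 776 days (inclusive of both endpoints).
776 = 7 × 110 + 6, so there are 110 full weeks plus 6 extra days.
Each full week contributes 4 days from the set (Mon, Wed, Fri, Sat): 110 × 4 = 440.
The 6 extra days are Tue, Wed, Thu, Fri, Sat, Sun — 3 of them qualify.
Total: 440 + 3 = 443.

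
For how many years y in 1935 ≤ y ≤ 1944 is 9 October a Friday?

Day of week of October 9 in each year:
1935: Wed, 1936: Fri ✓, 1937: Sat, 1938: Sun, 1939: Mon, 1940: Wed, 1941: Thu, 1942: Fri ✓, 1943: Sat, 1944: Mon
Fridays: 1936, 1942.

2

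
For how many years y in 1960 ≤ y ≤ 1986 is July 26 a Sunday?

Day of week of July 26 in each year:
1960: Tue, 1961: Wed, 1962: Thu, 1963: Fri, 1964: Sun ✓, 1965: Mon, 1966: Tue, 1967: Wed, 1968: Fri, 1969: Sat, 1970: Sun ✓, 1971: Mon, 1972: Wed, 1973: Thu, 1974: Fri, 1975: Sat, 1976: Mon, 1977: Tue, 1978: Wed, 1979: Thu, 1980: Sat, 1981: Sun ✓, 1982: Mon, 1983: Tue, 1984: Thu, 1985: Fri, 1986: Sat
Sundays: 1964, 1970, 1981.

3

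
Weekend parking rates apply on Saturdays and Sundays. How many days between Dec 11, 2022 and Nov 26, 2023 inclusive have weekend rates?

101

Dec 11, 2022 is a Sunday.
The range spans 351 days (inclusive of both endpoints).
351 = 7 × 50 + 1, so there are 50 full weeks plus 1 extra day.
Each full week contributes 2 weekend days (Sat, Sun): 50 × 2 = 100.
The 1 extra day is Sunday — 1 of them qualifies.
Total: 100 + 1 = 101.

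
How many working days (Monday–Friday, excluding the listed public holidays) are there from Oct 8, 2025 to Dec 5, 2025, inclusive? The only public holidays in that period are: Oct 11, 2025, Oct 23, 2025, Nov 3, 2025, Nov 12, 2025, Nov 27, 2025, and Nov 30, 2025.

39 working days

Oct 8, 2025 is a Wednesday.
The range spans 59 days (inclusive of both endpoints).
59 = 7 × 8 + 3, so there are 8 full weeks plus 3 extra days.
Each full week contributes 5 weekdays (Mon–Fri): 8 × 5 = 40.
The 3 extra days are Wed, Thu, Fri — 3 of them qualify.
Total: 40 + 3 = 43.
Holidays: Oct 11, 2025 (Sat); Oct 23, 2025 (Thu); Nov 3, 2025 (Mon); Nov 12, 2025 (Wed); Nov 27, 2025 (Thu); Nov 30, 2025 (Sun).
4 of the 6 holidays fall on weekdays; the rest are weekends and were already excluded.
Business days: 43 − 4 = 39.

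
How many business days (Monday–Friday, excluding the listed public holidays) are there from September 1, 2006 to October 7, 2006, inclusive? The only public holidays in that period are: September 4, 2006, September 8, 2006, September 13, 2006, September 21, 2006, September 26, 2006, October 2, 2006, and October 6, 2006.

19

September 1, 2006 is a Friday.
The range spans 37 days (inclusive of both endpoints).
37 = 7 × 5 + 2, so there are 5 full weeks plus 2 extra days.
Each full week contributes 5 weekdays (Mon–Fri): 5 × 5 = 25.
The 2 extra days are Fri, Sat — 1 of them qualifies.
Total: 25 + 1 = 26.
Holidays: September 4, 2006 (Mon); September 8, 2006 (Fri); September 13, 2006 (Wed); September 21, 2006 (Thu); September 26, 2006 (Tue); October 2, 2006 (Mon); October 6, 2006 (Fri).
All 7 holidays fall on weekdays, so subtract 7.
Business days: 26 − 7 = 19.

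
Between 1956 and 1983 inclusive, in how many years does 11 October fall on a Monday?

4

Day of week of October 11 in each year:
1956: Thu, 1957: Fri, 1958: Sat, 1959: Sun, 1960: Tue, 1961: Wed, 1962: Thu, 1963: Fri, 1964: Sun, 1965: Mon ✓, 1966: Tue, 1967: Wed, 1968: Fri, 1969: Sat, 1970: Sun, 1971: Mon ✓, 1972: Wed, 1973: Thu, 1974: Fri, 1975: Sat, 1976: Mon ✓, 1977: Tue, 1978: Wed, 1979: Thu, 1980: Sat, 1981: Sun, 1982: Mon ✓, 1983: Tue
Mondays: 1965, 1971, 1976, 1982.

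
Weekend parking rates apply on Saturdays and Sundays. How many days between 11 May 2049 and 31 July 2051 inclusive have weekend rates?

11 May 2049 is a Tuesday.
That's 812 days from start to end, counting both.
812 = 7 × 116, so the span is exactly 116 full weeks.
Each full week contributes 2 weekend days (Sat, Sun): 116 × 2 = 232.
Total: 232.

232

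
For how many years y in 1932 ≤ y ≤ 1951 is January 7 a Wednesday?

2

Day of week of January 7 in each year:
1932: Thu, 1933: Sat, 1934: Sun, 1935: Mon, 1936: Tue, 1937: Thu, 1938: Fri, 1939: Sat, 1940: Sun, 1941: Tue, 1942: Wed ✓, 1943: Thu, 1944: Fri, 1945: Sun, 1946: Mon, 1947: Tue, 1948: Wed ✓, 1949: Fri, 1950: Sat, 1951: Sun
Wednesdays: 1942, 1948.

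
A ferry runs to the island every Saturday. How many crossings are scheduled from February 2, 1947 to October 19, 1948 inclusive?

February 2, 1947 is a Sunday.
From February 2, 1947 to October 19, 1948 is 626 days inclusive.
626 = 7 × 89 + 3, so there are 89 full weeks plus 3 extra days.
Each full week contributes one Saturday: 89 so far.
The 3 extra days are Sunday, Monday, Tuesday — none qualify.
Total: 89 + 0 = 89.

89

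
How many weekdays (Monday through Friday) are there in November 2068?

22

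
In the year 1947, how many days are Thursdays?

52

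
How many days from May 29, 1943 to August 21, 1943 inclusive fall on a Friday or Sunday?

24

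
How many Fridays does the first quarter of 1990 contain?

Jan 1, 1990 is a Monday.
The range spans 90 days (inclusive of both endpoints).
90 = 7 × 12 + 6, so there are 12 full weeks plus 6 extra days.
Each full week contributes one Friday: 12 so far.
The 6 extra days are Mon, Tue, Wed, Thu, Fri, Sat — 1 of them qualifies.
Total: 12 + 1 = 13.

13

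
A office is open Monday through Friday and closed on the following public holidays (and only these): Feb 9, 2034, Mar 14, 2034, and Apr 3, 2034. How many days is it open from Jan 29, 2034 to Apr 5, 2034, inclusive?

45

Jan 29, 2034 is a Sunday.
The range spans 67 days (inclusive of both endpoints).
67 = 7 × 9 + 4, so there are 9 full weeks plus 4 extra days.
Each full week contributes 5 weekdays (Mon–Fri): 9 × 5 = 45.
The 4 extra days are Sunday, Monday, Tuesday, Wednesday — 3 of them qualify.
Total: 45 + 3 = 48.
Holidays: Feb 9, 2034 (Thu); Mar 14, 2034 (Tue); Apr 3, 2034 (Mon).
All 3 holidays fall on weekdays, so subtract 3.
Business days: 48 − 3 = 45.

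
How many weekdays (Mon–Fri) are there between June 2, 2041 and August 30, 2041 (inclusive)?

65

June 2, 2041 is a Sunday.
The range spans 90 days (inclusive of both endpoints).
90 = 7 × 12 + 6, so there are 12 full weeks plus 6 extra days.
Each full week contributes 5 weekdays (Mon–Fri): 12 × 5 = 60.
The 6 extra days are Sunday, Monday, Tuesday, Wednesday, Thursday, Friday — 5 of them qualify.
Total: 60 + 5 = 65.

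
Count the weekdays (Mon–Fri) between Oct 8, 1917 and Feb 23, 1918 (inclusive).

100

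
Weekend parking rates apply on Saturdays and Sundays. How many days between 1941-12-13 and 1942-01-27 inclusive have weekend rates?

1941-12-13 is a Saturday.
That's 46 days from start to end, counting both.
46 = 7 × 6 + 4, so there are 6 full weeks plus 4 extra days.
Each full week contributes 2 weekend days (Sat, Sun): 6 × 2 = 12.
The 4 extra days are Sat, Sun, Mon, Tue — 2 of them qualify.
Total: 12 + 2 = 14.

14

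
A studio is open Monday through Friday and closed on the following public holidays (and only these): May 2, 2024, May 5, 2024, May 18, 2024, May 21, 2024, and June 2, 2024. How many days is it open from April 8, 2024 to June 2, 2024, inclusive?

38

April 8, 2024 is a Monday.
That's 56 days from start to end, counting both.
56 = 7 × 8, so the span is exactly 8 full weeks.
Each full week contributes 5 weekdays (Mon–Fri): 8 × 5 = 40.
Total: 40.
Holidays: May 2, 2024 (Thu); May 5, 2024 (Sun); May 18, 2024 (Sat); May 21, 2024 (Tue); June 2, 2024 (Sun).
2 of the 5 holidays fall on weekdays; the rest are weekends and were already excluded.
Business days: 40 − 2 = 38.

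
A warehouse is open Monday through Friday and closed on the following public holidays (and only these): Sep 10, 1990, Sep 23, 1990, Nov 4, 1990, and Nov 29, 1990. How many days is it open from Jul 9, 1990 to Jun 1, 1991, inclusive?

Jul 9, 1990 is a Monday.
That's 328 days from start to end, counting both.
328 = 7 × 46 + 6, so there are 46 full weeks plus 6 extra days.
Each full week contributes 5 weekdays (Mon–Fri): 46 × 5 = 230.
The 6 extra days are Mon, Tue, Wed, Thu, Fri, Sat — 5 of them qualify.
Total: 230 + 5 = 235.
Holidays: Sep 10, 1990 (Mon); Sep 23, 1990 (Sun); Nov 4, 1990 (Sun); Nov 29, 1990 (Thu).
2 of the 4 holidays fall on weekdays; the rest are weekends and were already excluded.
Business days: 235 − 2 = 233.

233 working days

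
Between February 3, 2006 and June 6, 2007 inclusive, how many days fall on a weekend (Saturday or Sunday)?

140

February 3, 2006 is a Friday.
That's 489 days from start to end, counting both.
489 = 7 × 69 + 6, so there are 69 full weeks plus 6 extra days.
Each full week contributes 2 weekend days (Sat, Sun): 69 × 2 = 138.
The 6 extra days are Friday, Saturday, Sunday, Monday, Tuesday, Wednesday — 2 of them qualify.
Total: 138 + 2 = 140.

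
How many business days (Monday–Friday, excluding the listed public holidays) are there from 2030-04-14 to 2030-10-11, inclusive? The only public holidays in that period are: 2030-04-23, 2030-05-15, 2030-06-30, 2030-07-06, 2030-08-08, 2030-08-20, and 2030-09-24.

125 business days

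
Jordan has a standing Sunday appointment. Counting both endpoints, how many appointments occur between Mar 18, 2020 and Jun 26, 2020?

14

Mar 18, 2020 is a Wednesday.
The range spans 101 days (inclusive of both endpoints).
101 = 7 × 14 + 3, so there are 14 full weeks plus 3 extra days.
Each full week contributes one Sunday: 14 so far.
The 3 extra days are Wednesday, Thursday, Friday — none qualify.
Total: 14 + 0 = 14.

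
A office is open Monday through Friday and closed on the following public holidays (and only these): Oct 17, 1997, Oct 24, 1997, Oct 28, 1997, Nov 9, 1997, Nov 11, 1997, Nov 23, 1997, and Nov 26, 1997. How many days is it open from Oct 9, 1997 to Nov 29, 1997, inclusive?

32

Oct 9, 1997 is a Thursday.
The range spans 52 days (inclusive of both endpoints).
52 = 7 × 7 + 3, so there are 7 full weeks plus 3 extra days.
Each full week contributes 5 weekdays (Mon–Fri): 7 × 5 = 35.
The 3 extra days are Thu, Fri, Sat — 2 of them qualify.
Total: 35 + 2 = 37.
Holidays: Oct 17, 1997 (Fri); Oct 24, 1997 (Fri); Oct 28, 1997 (Tue); Nov 9, 1997 (Sun); Nov 11, 1997 (Tue); Nov 23, 1997 (Sun); Nov 26, 1997 (Wed).
5 of the 7 holidays fall on weekdays; the rest are weekends and were already excluded.
Business days: 37 − 5 = 32.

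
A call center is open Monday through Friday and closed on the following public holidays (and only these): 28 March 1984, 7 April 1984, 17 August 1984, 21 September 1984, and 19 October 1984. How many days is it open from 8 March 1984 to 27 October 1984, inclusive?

8 March 1984 is a Thursday.
The range spans 234 days (inclusive of both endpoints).
234 = 7 × 33 + 3, so there are 33 full weeks plus 3 extra days.
Each full week contributes 5 weekdays (Mon–Fri): 33 × 5 = 165.
The 3 extra days are Thu, Fri, Sat — 2 of them qualify.
Total: 165 + 2 = 167.
Holidays: 28 March 1984 (Wed); 7 April 1984 (Sat); 17 August 1984 (Fri); 21 September 1984 (Fri); 19 October 1984 (Fri).
4 of the 5 holidays fall on weekdays; the rest are weekends and were already excluded.
Business days: 167 − 4 = 163.

163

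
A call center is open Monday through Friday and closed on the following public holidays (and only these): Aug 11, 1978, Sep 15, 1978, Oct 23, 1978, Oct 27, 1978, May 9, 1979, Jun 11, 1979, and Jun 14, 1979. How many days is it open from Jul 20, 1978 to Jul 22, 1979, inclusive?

255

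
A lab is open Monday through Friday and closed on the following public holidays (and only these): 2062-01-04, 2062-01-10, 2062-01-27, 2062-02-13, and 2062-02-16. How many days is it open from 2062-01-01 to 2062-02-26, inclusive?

35 business days

2062-01-01 is a Sunday.
That's 57 days from start to end, counting both.
57 = 7 × 8 + 1, so there are 8 full weeks plus 1 extra day.
Each full week contributes 5 weekdays (Mon–Fri): 8 × 5 = 40.
The 1 extra day is Sun — none qualify.
Total: 40 + 0 = 40.
Holidays: 2062-01-04 (Wed); 2062-01-10 (Tue); 2062-01-27 (Fri); 2062-02-13 (Mon); 2062-02-16 (Thu).
All 5 holidays fall on weekdays, so subtract 5.
Business days: 40 − 5 = 35.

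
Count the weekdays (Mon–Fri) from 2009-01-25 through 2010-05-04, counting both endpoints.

332

2009-01-25 is a Sunday.
From 2009-01-25 to 2010-05-04 is 465 days inclusive.
465 = 7 × 66 + 3, so there are 66 full weeks plus 3 extra days.
Each full week contributes 5 weekdays (Mon–Fri): 66 × 5 = 330.
The 3 extra days are Sunday, Monday, Tuesday — 2 of them qualify.
Total: 330 + 2 = 332.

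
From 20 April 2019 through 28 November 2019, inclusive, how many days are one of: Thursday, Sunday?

20 April 2019 is a Saturday.
That's 223 days from start to end, counting both.
223 = 7 × 31 + 6, so there are 31 full weeks plus 6 extra days.
Each full week contributes 2 days from the set (Thu, Sun): 31 × 2 = 62.
The 6 extra days are Sat, Sun, Mon, Tue, Wed, Thu — 2 of them qualify.
Total: 62 + 2 = 64.

64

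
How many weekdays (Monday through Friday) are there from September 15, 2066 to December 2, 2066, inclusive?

57 weekdays

September 15, 2066 is a Wednesday.
That's 79 days from start to end, counting both.
79 = 7 × 11 + 2, so there are 11 full weeks plus 2 extra days.
Each full week contributes 5 weekdays (Mon–Fri): 11 × 5 = 55.
The 2 extra days are Wed, Thu — 2 of them qualify.
Total: 55 + 2 = 57.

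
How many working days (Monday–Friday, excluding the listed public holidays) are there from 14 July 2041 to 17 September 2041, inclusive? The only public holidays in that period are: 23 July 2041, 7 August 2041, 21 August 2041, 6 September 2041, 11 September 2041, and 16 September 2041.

14 July 2041 is a Sunday.
From 14 July 2041 to 17 September 2041 is 66 days inclusive.
66 = 7 × 9 + 3, so there are 9 full weeks plus 3 extra days.
Each full week contributes 5 weekdays (Mon–Fri): 9 × 5 = 45.
The 3 extra days are Sunday, Monday, Tuesday — 2 of them qualify.
Total: 45 + 2 = 47.
Holidays: 23 July 2041 (Tue); 7 August 2041 (Wed); 21 August 2041 (Wed); 6 September 2041 (Fri); 11 September 2041 (Wed); 16 September 2041 (Mon).
All 6 holidays fall on weekdays, so subtract 6.
Business days: 47 − 6 = 41.

41 working days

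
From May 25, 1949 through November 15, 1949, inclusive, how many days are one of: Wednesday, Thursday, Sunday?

May 25, 1949 is a Wednesday.
From May 25, 1949 to November 15, 1949 is 175 days inclusive.
175 = 7 × 25, so the span is exactly 25 full weeks.
Each full week contributes 3 days from the set (Wed, Thu, Sun): 25 × 3 = 75.

75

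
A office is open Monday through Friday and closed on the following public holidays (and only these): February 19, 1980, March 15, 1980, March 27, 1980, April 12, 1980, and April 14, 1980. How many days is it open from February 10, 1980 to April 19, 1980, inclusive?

February 10, 1980 is a Sunday.
That's 70 days from start to end, counting both.
70 = 7 × 10, so the span is exactly 10 full weeks.
Each full week contributes 5 weekdays (Mon–Fri): 10 × 5 = 50.
Holidays: February 19, 1980 (Tue); March 15, 1980 (Sat); March 27, 1980 (Thu); April 12, 1980 (Sat); April 14, 1980 (Mon).
3 of the 5 holidays fall on weekdays; the rest are weekends and were already excluded.
Business days: 50 − 3 = 47.

47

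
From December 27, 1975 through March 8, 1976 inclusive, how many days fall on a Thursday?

10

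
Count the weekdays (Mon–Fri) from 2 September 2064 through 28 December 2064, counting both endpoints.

2 September 2064 is a Tuesday.
That's 118 days from start to end, counting both.
118 = 7 × 16 + 6, so there are 16 full weeks plus 6 extra days.
Each full week contributes 5 weekdays (Mon–Fri): 16 × 5 = 80.
The 6 extra days are Tuesday, Wednesday, Thursday, Friday, Saturday, Sunday — 4 of them qualify.
Total: 80 + 4 = 84.

84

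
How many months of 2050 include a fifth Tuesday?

4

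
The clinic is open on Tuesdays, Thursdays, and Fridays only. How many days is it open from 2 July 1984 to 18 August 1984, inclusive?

2 July 1984 is a Monday.
From 2 July 1984 to 18 August 1984 is 48 days inclusive.
48 = 7 × 6 + 6, so there are 6 full weeks plus 6 extra days.
Each full week contributes 3 days from the set (Tue, Thu, Fri): 6 × 3 = 18.
The 6 extra days are Monday, Tuesday, Wednesday, Thursday, Friday, Saturday — 3 of them qualify.
Total: 18 + 3 = 21.

21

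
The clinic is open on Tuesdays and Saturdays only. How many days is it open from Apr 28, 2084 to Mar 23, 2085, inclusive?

94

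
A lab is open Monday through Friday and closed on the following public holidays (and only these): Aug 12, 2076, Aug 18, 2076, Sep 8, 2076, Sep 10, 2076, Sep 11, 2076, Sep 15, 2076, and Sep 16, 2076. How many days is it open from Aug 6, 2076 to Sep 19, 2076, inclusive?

25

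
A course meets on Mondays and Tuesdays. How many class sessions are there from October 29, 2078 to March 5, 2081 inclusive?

246

October 29, 2078 is a Saturday.
That's 859 days from start to end, counting both.
859 = 7 × 122 + 5, so there are 122 full weeks plus 5 extra days.
Each full week contributes 2 days from the set (Mon, Tue): 122 × 2 = 244.
The 5 extra days are Sat, Sun, Mon, Tue, Wed — 2 of them qualify.
Total: 244 + 2 = 246.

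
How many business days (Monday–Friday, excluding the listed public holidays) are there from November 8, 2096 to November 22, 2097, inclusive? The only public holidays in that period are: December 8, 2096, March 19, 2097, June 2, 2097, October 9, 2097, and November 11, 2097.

269

November 8, 2096 is a Thursday.
The range spans 380 days (inclusive of both endpoints).
380 = 7 × 54 + 2, so there are 54 full weeks plus 2 extra days.
Each full week contributes 5 weekdays (Mon–Fri): 54 × 5 = 270.
The 2 extra days are Thursday, Friday — 2 of them qualify.
Total: 270 + 2 = 272.
Holidays: December 8, 2096 (Sat); March 19, 2097 (Tue); June 2, 2097 (Sun); October 9, 2097 (Wed); November 11, 2097 (Mon).
3 of the 5 holidays fall on weekdays; the rest are weekends and were already excluded.
Business days: 272 − 3 = 269.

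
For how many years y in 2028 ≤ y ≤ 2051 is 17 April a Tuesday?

4

Day of week of April 17 in each year:
2028: Mon, 2029: Tue ✓, 2030: Wed, 2031: Thu, 2032: Sat, 2033: Sun, 2034: Mon, 2035: Tue ✓, 2036: Thu, 2037: Fri, 2038: Sat, 2039: Sun, 2040: Tue ✓, 2041: Wed, 2042: Thu, 2043: Fri, 2044: Sun, 2045: Mon, 2046: Tue ✓, 2047: Wed, 2048: Fri, 2049: Sat, 2050: Sun, 2051: Mon
Tuesdays: 2029, 2035, 2040, 2046.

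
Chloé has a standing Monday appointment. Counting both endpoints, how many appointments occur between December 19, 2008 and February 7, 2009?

December 19, 2008 is a Friday.
The range spans 51 days (inclusive of both endpoints).
51 = 7 × 7 + 2, so there are 7 full weeks plus 2 extra days.
Each full week contributes one Monday: 7 so far.
The 2 extra days are Friday, Saturday — none qualify.
Total: 7 + 0 = 7.

7 Mondays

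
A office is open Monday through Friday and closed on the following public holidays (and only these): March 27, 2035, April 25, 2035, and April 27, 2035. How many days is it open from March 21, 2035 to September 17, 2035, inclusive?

126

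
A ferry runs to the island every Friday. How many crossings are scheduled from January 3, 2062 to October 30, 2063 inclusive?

95 Fridays

January 3, 2062 is a Tuesday.
The range spans 666 days (inclusive of both endpoints).
666 = 7 × 95 + 1, so there are 95 full weeks plus 1 extra day.
Each full week contributes one Friday: 95 so far.
The 1 extra day is Tuesday — none qualify.
Total: 95 + 0 = 95.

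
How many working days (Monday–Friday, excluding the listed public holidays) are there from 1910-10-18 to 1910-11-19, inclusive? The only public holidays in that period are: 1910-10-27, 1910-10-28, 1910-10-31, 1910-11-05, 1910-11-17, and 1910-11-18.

1910-10-18 is a Tuesday.
From 1910-10-18 to 1910-11-19 is 33 days inclusive.
33 = 7 × 4 + 5, so there are 4 full weeks plus 5 extra days.
Each full week contributes 5 weekdays (Mon–Fri): 4 × 5 = 20.
The 5 extra days are Tue, Wed, Thu, Fri, Sat — 4 of them qualify.
Total: 20 + 4 = 24.
Holidays: 1910-10-27 (Thu); 1910-10-28 (Fri); 1910-10-31 (Mon); 1910-11-05 (Sat); 1910-11-17 (Thu); 1910-11-18 (Fri).
5 of the 6 holidays fall on weekdays; the rest are weekends and were already excluded.
Business days: 24 − 5 = 19.

19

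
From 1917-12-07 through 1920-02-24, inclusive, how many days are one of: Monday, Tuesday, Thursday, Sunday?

463

1917-12-07 is a Friday.
From 1917-12-07 to 1920-02-24 is 810 days inclusive.
810 = 7 × 115 + 5, so there are 115 full weeks plus 5 extra days.
Each full week contributes 4 days from the set (Mon, Tue, Thu, Sun): 115 × 4 = 460.
The 5 extra days are Fri, Sat, Sun, Mon, Tue — 3 of them qualify.
Total: 460 + 3 = 463.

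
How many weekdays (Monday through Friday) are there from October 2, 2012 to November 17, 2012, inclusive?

October 2, 2012 is a Tuesday.
That's 47 days from start to end, counting both.
47 = 7 × 6 + 5, so there are 6 full weeks plus 5 extra days.
Each full week contributes 5 weekdays (Mon–Fri): 6 × 5 = 30.
The 5 extra days are Tue, Wed, Thu, Fri, Sat — 4 of them qualify.
Total: 30 + 4 = 34.

34 weekdays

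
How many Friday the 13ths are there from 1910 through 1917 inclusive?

13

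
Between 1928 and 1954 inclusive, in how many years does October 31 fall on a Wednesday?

4

Day of week of October 31 in each year:
1928: Wed ✓, 1929: Thu, 1930: Fri, 1931: Sat, 1932: Mon, 1933: Tue, 1934: Wed ✓, 1935: Thu, 1936: Sat, 1937: Sun, 1938: Mon, 1939: Tue, 1940: Thu, 1941: Fri, 1942: Sat, 1943: Sun, 1944: Tue, 1945: Wed ✓, 1946: Thu, 1947: Fri, 1948: Sun, 1949: Mon, 1950: Tue, 1951: Wed ✓, 1952: Fri, 1953: Sat, 1954: Sun
Wednesdays: 1928, 1934, 1945, 1951.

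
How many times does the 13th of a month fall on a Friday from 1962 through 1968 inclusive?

12

Friday-the-13ths by year:
1962: Apr, Jul
1963: Sep, Dec
1964: Mar, Nov
1965: Aug
1966: May
1967: Jan, Oct
1968: Sep, Dec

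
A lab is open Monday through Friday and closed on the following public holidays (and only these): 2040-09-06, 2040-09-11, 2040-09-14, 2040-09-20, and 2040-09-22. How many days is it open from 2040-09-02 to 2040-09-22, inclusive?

2040-09-02 is a Sunday.
That's 21 days from start to end, counting both.
21 = 7 × 3, so the span is exactly 3 full weeks.
Each full week contributes 5 weekdays (Mon–Fri): 3 × 5 = 15.
Total: 15.
Holidays: 2040-09-06 (Thu); 2040-09-11 (Tue); 2040-09-14 (Fri); 2040-09-20 (Thu); 2040-09-22 (Sat).
4 of the 5 holidays fall on weekdays; the rest are weekends and were already excluded.
Business days: 15 − 4 = 11.

11 business days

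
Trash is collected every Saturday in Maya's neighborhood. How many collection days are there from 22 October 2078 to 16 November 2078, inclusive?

22 October 2078 is a Saturday.
That's 26 days from start to end, counting both.
26 = 7 × 3 + 5, so there are 3 full weeks plus 5 extra days.
Each full week contributes one Saturday: 3 so far.
The 5 extra days are Sat, Sun, Mon, Tue, Wed — 1 of them qualifies.
Total: 3 + 1 = 4.

4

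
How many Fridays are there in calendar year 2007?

52

Jan 1, 2007 is a Monday.
The range spans 365 days (inclusive of both endpoints).
365 = 7 × 52 + 1, so there are 52 full weeks plus 1 extra day.
Each full week contributes one Friday: 52 so far.
The 1 extra day is Mon — none qualify.
Total: 52 + 0 = 52.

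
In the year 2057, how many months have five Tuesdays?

A month has five Tuesdays exactly when Tuesday falls within its first (length − 28) days.
Jan: 31 days, starts Mon → 5 of Mon, Tue, Wed ✓
Feb: 28 days, starts Thu → 5 of (none)
Mar: 31 days, starts Thu → 5 of Thu, Fri, Sat
Apr: 30 days, starts Sun → 5 of Sun, Mon
May: 31 days, starts Tue → 5 of Tue, Wed, Thu ✓
Jun: 30 days, starts Fri → 5 of Fri, Sat
Jul: 31 days, starts Sun → 5 of Sun, Mon, Tue ✓
Aug: 31 days, starts Wed → 5 of Wed, Thu, Fri
Sep: 30 days, starts Sat → 5 of Sat, Sun
Oct: 31 days, starts Mon → 5 of Mon, Tue, Wed ✓
Nov: 30 days, starts Thu → 5 of Thu, Fri
Dec: 31 days, starts Sat → 5 of Sat, Sun, Mon
Months with five Tuesdays: Jan, May, Jul, Oct.

4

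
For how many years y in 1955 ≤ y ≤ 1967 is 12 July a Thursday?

2

Day of week of July 12 in each year:
1955: Tue, 1956: Thu ✓, 1957: Fri, 1958: Sat, 1959: Sun, 1960: Tue, 1961: Wed, 1962: Thu ✓, 1963: Fri, 1964: Sun, 1965: Mon, 1966: Tue, 1967: Wed
Thursdays: 1956, 1962.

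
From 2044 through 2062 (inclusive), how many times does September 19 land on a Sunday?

3

Day of week of September 19 in each year:
2044: Mon, 2045: Tue, 2046: Wed, 2047: Thu, 2048: Sat, 2049: Sun ✓, 2050: Mon, 2051: Tue, 2052: Thu, 2053: Fri, 2054: Sat, 2055: Sun ✓, 2056: Tue, 2057: Wed, 2058: Thu, 2059: Fri, 2060: Sun ✓, 2061: Mon, 2062: Tue
Sundays: 2049, 2055, 2060.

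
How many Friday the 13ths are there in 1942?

3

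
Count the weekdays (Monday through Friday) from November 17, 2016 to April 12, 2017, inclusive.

November 17, 2016 is a Thursday.
From November 17, 2016 to April 12, 2017 is 147 days inclusive.
147 = 7 × 21, so the span is exactly 21 full weeks.
Each full week contributes 5 weekdays (Mon–Fri): 21 × 5 = 105.
Total: 105.

105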